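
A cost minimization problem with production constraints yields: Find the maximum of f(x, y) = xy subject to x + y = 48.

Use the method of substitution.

Substitute y = 48 - x into f(x,y) = xy:
g(x) = x(48 - x) = 48x - x^2
g'(x) = 48 - 2x = 0  =>  x = 24
y = 48 - 24 = 24
Maximum value = 24 * 24 = 576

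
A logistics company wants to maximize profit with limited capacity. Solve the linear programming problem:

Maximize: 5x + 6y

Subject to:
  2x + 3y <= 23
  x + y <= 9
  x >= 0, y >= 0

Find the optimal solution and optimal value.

Feasible vertices: (0, 0), (0, 23/3), (4, 5), (9, 0)
Objective 5x + 6y at each:
  (0, 0): 0
  (0, 23/3): 46
  (4, 5): 50
  (9, 0): 45
Maximum is 50 at (4, 5).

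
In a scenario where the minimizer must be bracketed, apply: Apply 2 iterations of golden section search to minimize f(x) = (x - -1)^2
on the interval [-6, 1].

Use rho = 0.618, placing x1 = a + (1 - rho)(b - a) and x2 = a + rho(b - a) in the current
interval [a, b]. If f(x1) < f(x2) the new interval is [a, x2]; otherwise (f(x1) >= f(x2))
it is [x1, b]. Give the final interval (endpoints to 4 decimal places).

Golden section search for min of f(x) = (x - -1)^2 on [-6, 1].
Each step: x1 = a + (1 - rho)(b - a), x2 = a + rho(b - a); if f(x1) < f(x2) keep [a, x2], otherwise keep [x1, b].
Step 1: [-6.0000, 1.0000], x1=-3.3260 (f=5.4103), x2=-1.6740 (f=0.4543); f(x1) > f(x2) => keep [-3.3260, 1.0000]
Step 2: [-3.3260, 1.0000], x1=-1.6735 (f=0.4536), x2=-0.6525 (f=0.1207); f(x1) > f(x2) => keep [-1.6735, 1.0000]
Final interval: [-1.6735, 1.0000]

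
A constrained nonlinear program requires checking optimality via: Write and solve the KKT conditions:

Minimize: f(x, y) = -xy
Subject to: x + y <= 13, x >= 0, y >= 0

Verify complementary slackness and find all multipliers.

Problem: min -xy s.t. x + y <= 13 (multiplier lambda), x >= 0 (mu_x), y >= 0 (mu_y)
KKT stationarity: -y + lambda - mu_x = 0, -x + lambda - mu_y = 0, with lambda, mu_x, mu_y >= 0
Complementary slackness: lambda*(x + y - 13) = 0, mu_x*x = 0, mu_y*y = 0
If lambda = 0: y = -mu_x <= 0 and x = -mu_y <= 0 force x = y = 0 with f = 0; but x = y = 13/2 is feasible with f = -169/4 < 0, so this is not the minimum. Hence lambda > 0 and x + y = 13.
Try x > 0, y > 0 (so mu_x = mu_y = 0): y = lambda, x = lambda => x = y = lambda
x + y = 13 => 2*lambda = 13 => lambda = 13/2
x* = y* = 13/2 > 0, consistent with mu_x = mu_y = 0.
(Any feasible point with x = 0 or y = 0 has f = 0 > -169/4, so the minimum is not on those boundaries.)
min(-xy) = -169/4 (i.e. max xy = 169/4)
Multipliers: lambda = 13/2, mu_x = 0, mu_y = 0
Complementary slackness: lambda*(x + y - 13) = 13/2*(13/2 + 13/2 - 13) = 0, mu_x*x = 0*13/2 = 0, mu_y*y = 0*13/2 = 0. Satisfied.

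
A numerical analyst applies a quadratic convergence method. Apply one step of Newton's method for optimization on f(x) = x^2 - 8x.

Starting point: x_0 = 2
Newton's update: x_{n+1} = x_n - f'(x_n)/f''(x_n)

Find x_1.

f(x) = x^2 - 8x
f'(x) = 2x + (-8), f''(x) = 2
Newton step: x_1 = x_0 - f'(x_0)/f''(x_0)
f'(2) = -4
x_1 = 2 - -4/2 = 4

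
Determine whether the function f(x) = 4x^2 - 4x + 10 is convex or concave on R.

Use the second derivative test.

f(x) = 4x^2 - 4x + 10
f'(x) = 8x - 4
f''(x) = 8
Since f''(x) = 8 > 0 for all x, f is convex on R.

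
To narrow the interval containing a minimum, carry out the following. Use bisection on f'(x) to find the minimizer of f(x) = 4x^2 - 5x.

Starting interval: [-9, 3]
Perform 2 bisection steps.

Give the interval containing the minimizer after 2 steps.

Finding critical point of f(x) = 4x^2 - 5x using bisection on f'(x) = 8x + -5.
f'(x) = 0 when x = 5/8.
Starting interval: [-9, 3]
Step 1: mid = -3, f'(mid) = -29, new interval = [-3, 3]
Step 2: mid = 0, f'(mid) = -5, new interval = [0, 3]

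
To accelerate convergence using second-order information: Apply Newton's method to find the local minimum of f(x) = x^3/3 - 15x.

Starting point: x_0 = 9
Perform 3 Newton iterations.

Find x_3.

f(x) = x^3/3 - 15x
f'(x) = x^2 - 15, f''(x) = 2x
Newton update: x_{n+1} = x_n - (x_n^2 - 15)/(2*x_n)
Step 1: x_0 = 9, f'=66, f''=18, x_1 = 16/3
Step 2: x_1 = 16/3, f'=121/9, f''=32/3, x_2 = 391/96
Step 3: x_2 = 391/96, f'=14641/9216, f''=391/48, x_3 = 291121/75072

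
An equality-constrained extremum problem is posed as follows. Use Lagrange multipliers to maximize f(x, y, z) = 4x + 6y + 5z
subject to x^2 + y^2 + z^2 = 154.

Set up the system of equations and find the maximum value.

Lagrange conditions: 4 = 2*lambda*x, 6 = 2*lambda*y, 5 = 2*lambda*z
So x:4 = y:6 = z:5, i.e. x = 4t, y = 6t, z = 5t
Constraint: t^2*(4^2 + 6^2 + 5^2) = 154
  t^2 * 77 = 154  =>  t = sqrt(2)
Maximum = 4*4t + 6*6t + 5*5t = 77*sqrt(2) = sqrt(11858)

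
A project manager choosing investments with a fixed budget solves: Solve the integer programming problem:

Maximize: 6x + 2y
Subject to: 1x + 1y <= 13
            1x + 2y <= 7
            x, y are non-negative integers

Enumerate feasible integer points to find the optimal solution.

Constraint 1: 1x + 1y <= 13
Constraint 2: 1x + 2y <= 7
Feasible x range (need y >= 0): 0 <= x <= min(13/1, 7/1) => x in {0, ..., 7}.
Enumerate feasible integer points row by row (the coefficient of y is 2 > 0, so for each x the largest feasible y gives the best value):
  x = 0: y <= min((13 - 1*0)/1, (7 - 1*0)/2) => y in {0, ..., 3}; best 6*0 + 2*3 = 6
  x = 1: y <= min((13 - 1*1)/1, (7 - 1*1)/2) => y in {0, ..., 3}; best 6*1 + 2*3 = 12
  x = 2: y <= min((13 - 1*2)/1, (7 - 1*2)/2) => y in {0, ..., 2}; best 6*2 + 2*2 = 16
  x = 3: y <= min((13 - 1*3)/1, (7 - 1*3)/2) => y in {0, ..., 2}; best 6*3 + 2*2 = 22
  x = 4: y <= min((13 - 1*4)/1, (7 - 1*4)/2) => y in {0, ..., 1}; best 6*4 + 2*1 = 26
  x = 5: y <= min((13 - 1*5)/1, (7 - 1*5)/2) => y in {0, ..., 1}; best 6*5 + 2*1 = 32
  x = 6: y <= min((13 - 1*6)/1, (7 - 1*6)/2) => y in {0}; best 6*6 + 2*0 = 36
  x = 7: y <= min((13 - 1*7)/1, (7 - 1*7)/2) => y in {0}; best 6*7 + 2*0 = 42
The maximum 6x + 2y = 42 is achieved at x = 7, y = 0.
Check: 1*7 + 1*0 = 7 <= 13 and 1*7 + 2*0 = 7 <= 7.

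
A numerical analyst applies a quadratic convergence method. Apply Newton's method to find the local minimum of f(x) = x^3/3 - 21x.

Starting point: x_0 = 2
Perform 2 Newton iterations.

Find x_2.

f(x) = x^3/3 - 21x
f'(x) = x^2 - 21, f''(x) = 2x
Newton update: x_{n+1} = x_n - (x_n^2 - 21)/(2*x_n)
Step 1: x_0 = 2, f'=-17, f''=4, x_1 = 25/4
Step 2: x_1 = 25/4, f'=289/16, f''=25/2, x_2 = 961/200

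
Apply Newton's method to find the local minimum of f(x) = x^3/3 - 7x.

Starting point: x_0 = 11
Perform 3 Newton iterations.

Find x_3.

f(x) = x^3/3 - 7x
f'(x) = x^2 - 7, f''(x) = 2x
Newton update: x_{n+1} = x_n - (x_n^2 - 7)/(2*x_n)
Step 1: x_0 = 11, f'=114, f''=22, x_1 = 64/11
Step 2: x_1 = 64/11, f'=3249/121, f''=128/11, x_2 = 4943/1408
Step 3: x_2 = 4943/1408, f'=10556001/1982464, f''=4943/704, x_3 = 38310497/13919488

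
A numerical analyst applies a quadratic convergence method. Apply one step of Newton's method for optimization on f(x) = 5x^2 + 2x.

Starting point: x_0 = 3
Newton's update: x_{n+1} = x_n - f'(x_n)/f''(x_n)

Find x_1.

f(x) = 5x^2 + 2x
f'(x) = 10x + (2), f''(x) = 10
Newton step: x_1 = x_0 - f'(x_0)/f''(x_0)
f'(3) = 32
x_1 = 3 - 32/10 = -1/5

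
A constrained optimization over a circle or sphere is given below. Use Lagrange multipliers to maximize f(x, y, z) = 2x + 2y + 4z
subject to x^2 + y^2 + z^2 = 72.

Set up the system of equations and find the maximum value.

Lagrange conditions: 2 = 2*lambda*x, 2 = 2*lambda*y, 4 = 2*lambda*z
So x:2 = y:2 = z:4, i.e. x = 2t, y = 2t, z = 4t
Constraint: t^2*(2^2 + 2^2 + 4^2) = 72
  t^2 * 24 = 72  =>  t = sqrt(3)
Maximum = 2*2t + 2*2t + 4*4t = 24*sqrt(3) = sqrt(1728)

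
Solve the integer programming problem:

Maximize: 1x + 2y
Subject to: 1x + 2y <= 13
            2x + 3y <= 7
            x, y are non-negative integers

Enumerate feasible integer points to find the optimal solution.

Constraint 1: 1x + 2y <= 13
Constraint 2: 2x + 3y <= 7
Feasible x range (need y >= 0): 0 <= x <= min(13/1, 7/2) => x in {0, ..., 3}.
Enumerate feasible integer points row by row (the coefficient of y is 2 > 0, so for each x the largest feasible y gives the best value):
  x = 0: y <= min((13 - 1*0)/2, (7 - 2*0)/3) => y in {0, ..., 2}; best 1*0 + 2*2 = 4
  x = 1: y <= min((13 - 1*1)/2, (7 - 2*1)/3) => y in {0, ..., 1}; best 1*1 + 2*1 = 3
  x = 2: y <= min((13 - 1*2)/2, (7 - 2*2)/3) => y in {0, ..., 1}; best 1*2 + 2*1 = 4
  x = 3: y <= min((13 - 1*3)/2, (7 - 2*3)/3) => y in {0}; best 1*3 + 2*0 = 3
The maximum 1x + 2y = 4 is achieved at x = 0, y = 2.
(The same value 4 is also attained at (2, 1).)
Check: 1*0 + 2*2 = 4 <= 13 and 2*0 + 3*2 = 6 <= 7.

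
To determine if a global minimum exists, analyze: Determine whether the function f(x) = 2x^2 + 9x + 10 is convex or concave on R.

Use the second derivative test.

f(x) = 2x^2 + 9x + 10
f'(x) = 4x + 9
f''(x) = 4
Since f''(x) = 4 > 0 for all x, f is convex on R.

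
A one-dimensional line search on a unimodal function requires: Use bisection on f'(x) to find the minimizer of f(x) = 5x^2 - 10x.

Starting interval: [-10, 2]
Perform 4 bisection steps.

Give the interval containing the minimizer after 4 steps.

Finding critical point of f(x) = 5x^2 - 10x using bisection on f'(x) = 10x + -10.
f'(x) = 0 when x = 1.
Starting interval: [-10, 2]
Step 1: mid = -4, f'(mid) = -50, new interval = [-4, 2]
Step 2: mid = -1, f'(mid) = -20, new interval = [-1, 2]
Step 3: mid = 1/2, f'(mid) = -5, new interval = [1/2, 2]
Step 4: mid = 5/4, f'(mid) = 5/2, new interval = [1/2, 5/4]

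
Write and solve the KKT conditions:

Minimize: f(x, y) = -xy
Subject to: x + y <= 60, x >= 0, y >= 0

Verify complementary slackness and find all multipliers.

Problem: min -xy s.t. x + y <= 60 (multiplier lambda), x >= 0 (mu_x), y >= 0 (mu_y)
KKT stationarity: -y + lambda - mu_x = 0, -x + lambda - mu_y = 0, with lambda, mu_x, mu_y >= 0
Complementary slackness: lambda*(x + y - 60) = 0, mu_x*x = 0, mu_y*y = 0
If lambda = 0: y = -mu_x <= 0 and x = -mu_y <= 0 force x = y = 0 with f = 0; but x = y = 30 is feasible with f = -900 < 0, so this is not the minimum. Hence lambda > 0 and x + y = 60.
Try x > 0, y > 0 (so mu_x = mu_y = 0): y = lambda, x = lambda => x = y = lambda
x + y = 60 => 2*lambda = 60 => lambda = 30
x* = y* = 30 > 0, consistent with mu_x = mu_y = 0.
(Any feasible point with x = 0 or y = 0 has f = 0 > -900, so the minimum is not on those boundaries.)
min(-xy) = -900 (i.e. max xy = 900)
Multipliers: lambda = 30, mu_x = 0, mu_y = 0
Complementary slackness: lambda*(x + y - 60) = 30*(30 + 30 - 60) = 0, mu_x*x = 0*30 = 0, mu_y*y = 0*30 = 0. Satisfied.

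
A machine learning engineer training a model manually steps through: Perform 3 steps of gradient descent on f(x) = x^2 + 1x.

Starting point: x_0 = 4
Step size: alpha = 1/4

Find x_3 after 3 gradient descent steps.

f(x) = x^2 + 1x, f'(x) = 2x + (1)
Step 1: f'(4) = 9, x_1 = 4 - 1/4 * 9 = 7/4
Step 2: f'(7/4) = 9/2, x_2 = 7/4 - 1/4 * 9/2 = 5/8
Step 3: f'(5/8) = 9/4, x_3 = 5/8 - 1/4 * 9/4 = 1/16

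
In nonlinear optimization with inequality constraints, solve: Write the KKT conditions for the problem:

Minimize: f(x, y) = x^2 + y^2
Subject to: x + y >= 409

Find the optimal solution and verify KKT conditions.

KKT conditions for min x^2 + y^2 s.t. x + y >= 409:
Stationarity: 2x = mu, 2y = mu
So x = y = mu/2.
Complementary slackness: mu*(x + y - 409) = 0
Primal feasibility: x + y >= 409; dual feasibility: mu >= 0
If mu = 0 then x = y = 0, but 0 + 0 < 409 is infeasible, so the constraint is active.
Constraint active: x + y = 2*(mu/2) = 409 => mu = 409
x = y = 409/2, f = 167281/2
Verify: stationarity 2*(409/2) = 409 = mu; primal 409/2 + 409/2 = 409 >= 409; dual mu = 409 >= 0; complementary slackness 409*(409 - 409) = 0. All KKT conditions hold.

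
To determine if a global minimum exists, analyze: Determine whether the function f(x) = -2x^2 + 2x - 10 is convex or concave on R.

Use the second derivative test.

f(x) = -2x^2 + 2x - 10
f'(x) = -4x + 2
f''(x) = -4
Since f''(x) = -4 < 0 for all x, f is concave on R.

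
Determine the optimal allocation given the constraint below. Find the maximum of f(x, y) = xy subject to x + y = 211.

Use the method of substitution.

Substitute y = 211 - x into f(x,y) = xy:
g(x) = x(211 - x) = 211x - x^2
g'(x) = 211 - 2x = 0  =>  x = 211/2
y = 211 - 211/2 = 211/2
Maximum value = (211/2) * (211/2) = 44521/4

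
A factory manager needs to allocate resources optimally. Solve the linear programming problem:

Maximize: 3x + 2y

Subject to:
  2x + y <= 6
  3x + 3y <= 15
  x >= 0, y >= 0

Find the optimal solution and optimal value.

Feasible vertices: (0, 0), (0, 5), (1, 4), (3, 0)
Objective 3x + 2y at each:
  (0, 0): 0
  (0, 5): 10
  (1, 4): 11
  (3, 0): 9
Maximum is 11 at (1, 4).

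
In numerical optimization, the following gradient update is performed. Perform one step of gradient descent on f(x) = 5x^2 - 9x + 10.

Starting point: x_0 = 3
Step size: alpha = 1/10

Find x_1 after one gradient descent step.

f(x) = 5x^2 - 9x + 10
f'(x) = 10x - 9
f'(3) = 10*3 + (-9) = 21
x_1 = x_0 - alpha * f'(x_0) = 3 - 1/10 * 21 = 9/10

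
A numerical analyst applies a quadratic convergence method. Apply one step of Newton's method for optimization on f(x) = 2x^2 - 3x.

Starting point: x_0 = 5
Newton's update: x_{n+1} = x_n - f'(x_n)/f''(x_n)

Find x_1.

f(x) = 2x^2 - 3x
f'(x) = 4x + (-3), f''(x) = 4
Newton step: x_1 = x_0 - f'(x_0)/f''(x_0)
f'(5) = 17
x_1 = 5 - 17/4 = 3/4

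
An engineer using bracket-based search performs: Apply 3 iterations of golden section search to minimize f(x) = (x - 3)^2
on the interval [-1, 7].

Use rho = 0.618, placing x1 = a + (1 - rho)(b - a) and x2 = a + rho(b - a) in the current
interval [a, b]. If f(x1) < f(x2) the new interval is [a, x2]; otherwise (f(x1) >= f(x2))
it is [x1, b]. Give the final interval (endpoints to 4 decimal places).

Golden section search for min of f(x) = (x - 3)^2 on [-1, 7].
Each step: x1 = a + (1 - rho)(b - a), x2 = a + rho(b - a); if f(x1) < f(x2) keep [a, x2], otherwise keep [x1, b].
Step 1: [-1.0000, 7.0000], x1=2.0560 (f=0.8911), x2=3.9440 (f=0.8911); f(x1) = f(x2) (tie, not '<') => keep [2.0560, 7.0000]
Step 2: [2.0560, 7.0000], x1=3.9446 (f=0.8923), x2=5.1114 (f=4.4580); f(x1) < f(x2) => keep [2.0560, 5.1114]
Step 3: [2.0560, 5.1114], x1=3.2232 (f=0.0498), x2=3.9442 (f=0.8916); f(x1) < f(x2) => keep [2.0560, 3.9442]
Final interval: [2.0560, 3.9442]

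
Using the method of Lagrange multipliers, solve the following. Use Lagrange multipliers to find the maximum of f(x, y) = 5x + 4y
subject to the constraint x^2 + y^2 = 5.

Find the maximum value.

Set up Lagrange conditions: grad f = lambda * grad g
  5 = 2*lambda*x
  4 = 2*lambda*y
From these: x/y = 5/4, so x = 5t, y = 4t for some t.
Substitute into constraint: (5t)^2 + (4t)^2 = 5
  t^2 * 41 = 5
  t = sqrt(5/41)
Maximum = 5*x + 4*y = (5^2 + 4^2)*t = 41 * sqrt(5/41) = sqrt(205)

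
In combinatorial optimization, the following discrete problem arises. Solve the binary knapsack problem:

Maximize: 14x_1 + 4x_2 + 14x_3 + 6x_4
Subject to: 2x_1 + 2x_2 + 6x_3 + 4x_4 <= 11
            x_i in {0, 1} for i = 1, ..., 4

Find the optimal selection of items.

Items: item 1 (v=14, w=2), item 2 (v=4, w=2), item 3 (v=14, w=6), item 4 (v=6, w=4)
Capacity: 11
Checking all 16 subsets (w = total weight, v = total value):
  {}: w = 0, v = 0
  {1}: w = 2, v = 14
  {2}: w = 2, v = 4
  {3}: w = 6, v = 14
  {4}: w = 4, v = 6
  {1, 2}: w = 4, v = 18
  {1, 3}: w = 8, v = 28
  {1, 4}: w = 6, v = 20
  {2, 3}: w = 8, v = 18
  {2, 4}: w = 6, v = 10
  {3, 4}: w = 10, v = 20
  {1, 2, 3}: w = 10, v = 32
  {1, 2, 4}: w = 8, v = 24
  {1, 3, 4}: w = 12 > 11, infeasible
  {2, 3, 4}: w = 12 > 11, infeasible
  {1, 2, 3, 4}: w = 14 > 11, infeasible
Best feasible subset: items [1, 2, 3]
Total weight: 10 <= 11, total value: 32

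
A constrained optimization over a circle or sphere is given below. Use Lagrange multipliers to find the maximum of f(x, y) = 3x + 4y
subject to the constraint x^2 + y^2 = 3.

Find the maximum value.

Set up Lagrange conditions: grad f = lambda * grad g
  3 = 2*lambda*x
  4 = 2*lambda*y
From these: x/y = 3/4, so x = 3t, y = 4t for some t.
Substitute into constraint: (3t)^2 + (4t)^2 = 3
  t^2 * 25 = 3
  t = sqrt(3/25)
Maximum = 3*x + 4*y = (3^2 + 4^2)*t = 25 * sqrt(3/25) = sqrt(75)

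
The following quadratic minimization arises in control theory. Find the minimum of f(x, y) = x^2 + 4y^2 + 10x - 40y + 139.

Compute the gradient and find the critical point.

f(x,y) = x^2 + 4y^2 + 10x - 40y + 139
df/dx = 2x + (10) = 0  =>  x = -5
df/dy = 8y + (-40) = 0  =>  y = 5
f(-5, 5) = 1*(-5)^2 + 4*(5)^2 + 10*(-5) + -40*(5) + 139 = 14
Hessian is diagonal with entries 2, 8 > 0, so this is a minimum.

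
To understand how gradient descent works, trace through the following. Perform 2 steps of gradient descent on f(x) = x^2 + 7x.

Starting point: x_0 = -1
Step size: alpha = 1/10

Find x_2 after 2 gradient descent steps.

f(x) = x^2 + 7x, f'(x) = 2x + (7)
Step 1: f'(-1) = 5, x_1 = -1 - 1/10 * 5 = -3/2
Step 2: f'(-3/2) = 4, x_2 = -3/2 - 1/10 * 4 = -19/10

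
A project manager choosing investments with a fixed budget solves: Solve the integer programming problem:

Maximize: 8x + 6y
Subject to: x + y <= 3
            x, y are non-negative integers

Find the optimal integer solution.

Objective: 8x + 6y, constraint: x + y <= 3
Coefficient of x is 8 >= coefficient of y is 6, so allocate the entire budget to x.
Optimal: x = 3, y = 0, value = 24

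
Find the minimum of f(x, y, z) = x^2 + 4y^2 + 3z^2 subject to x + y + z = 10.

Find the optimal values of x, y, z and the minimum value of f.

Using Lagrange multipliers on f = x^2 + 4y^2 + 3z^2 with constraint x + y + z = 10:
Conditions: 2*1*x = lambda, 2*4*y = lambda, 2*3*z = lambda
So x = lambda/2, y = lambda/8, z = lambda/6
Substituting into constraint: lambda * (19/24) = 10
lambda = 240/19
x = 120/19, y = 30/19, z = 40/19
Minimum value = 1200/19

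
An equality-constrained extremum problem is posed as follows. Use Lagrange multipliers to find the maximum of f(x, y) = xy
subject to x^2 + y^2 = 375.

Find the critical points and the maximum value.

Lagrange conditions: y = 2*lambda*x and x = 2*lambda*y
If x = 0 then y = 0, violating the constraint, so x, y != 0.
Dividing: y/x = x/y => x^2 = y^2 => y = x or y = -x
Constraint: 2x^2 = 375 => x^2 = 375/2 => x = +/-sqrt(375/2)
Critical points: (sqrt(375/2), sqrt(375/2)), (-sqrt(375/2), -sqrt(375/2)), (sqrt(375/2), -sqrt(375/2)), (-sqrt(375/2), sqrt(375/2))
  y = x:  xy = x^2 = 375/2  at (sqrt(375/2), sqrt(375/2)) and (-sqrt(375/2), -sqrt(375/2))
  y = -x: xy = -x^2 = -375/2 at (sqrt(375/2), -sqrt(375/2)) and (-sqrt(375/2), sqrt(375/2))
Maximum xy = 375/2 at (sqrt(375/2), sqrt(375/2)) and (-sqrt(375/2), -sqrt(375/2))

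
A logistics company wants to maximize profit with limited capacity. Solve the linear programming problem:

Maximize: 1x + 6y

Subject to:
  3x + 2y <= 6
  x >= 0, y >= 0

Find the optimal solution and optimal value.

The feasible region has vertices at [(0, 0), (2, 0), (0, 3)].
Checking objective 1x + 6y at each vertex:
  (0, 0): 1*0 + 6*0 = 0
  (2, 0): 1*2 + 6*0 = 2
  (0, 3): 1*0 + 6*3 = 18
Maximum is 18 at (0, 3).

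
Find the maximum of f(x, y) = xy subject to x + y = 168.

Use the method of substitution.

Substitute y = 168 - x into f(x,y) = xy:
g(x) = x(168 - x) = 168x - x^2
g'(x) = 168 - 2x = 0  =>  x = 84
y = 168 - 84 = 84
Maximum value = 84 * 84 = 7056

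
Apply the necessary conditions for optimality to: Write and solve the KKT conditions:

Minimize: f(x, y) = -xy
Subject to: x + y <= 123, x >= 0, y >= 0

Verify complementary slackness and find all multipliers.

Problem: min -xy s.t. x + y <= 123 (multiplier lambda), x >= 0 (mu_x), y >= 0 (mu_y)
KKT stationarity: -y + lambda - mu_x = 0, -x + lambda - mu_y = 0, with lambda, mu_x, mu_y >= 0
Complementary slackness: lambda*(x + y - 123) = 0, mu_x*x = 0, mu_y*y = 0
If lambda = 0: y = -mu_x <= 0 and x = -mu_y <= 0 force x = y = 0 with f = 0; but x = y = 123/2 is feasible with f = -15129/4 < 0, so this is not the minimum. Hence lambda > 0 and x + y = 123.
Try x > 0, y > 0 (so mu_x = mu_y = 0): y = lambda, x = lambda => x = y = lambda
x + y = 123 => 2*lambda = 123 => lambda = 123/2
x* = y* = 123/2 > 0, consistent with mu_x = mu_y = 0.
(Any feasible point with x = 0 or y = 0 has f = 0 > -15129/4, so the minimum is not on those boundaries.)
min(-xy) = -15129/4 (i.e. max xy = 15129/4)
Multipliers: lambda = 123/2, mu_x = 0, mu_y = 0
Complementary slackness: lambda*(x + y - 123) = 123/2*(123/2 + 123/2 - 123) = 0, mu_x*x = 0*123/2 = 0, mu_y*y = 0*123/2 = 0. Satisfied.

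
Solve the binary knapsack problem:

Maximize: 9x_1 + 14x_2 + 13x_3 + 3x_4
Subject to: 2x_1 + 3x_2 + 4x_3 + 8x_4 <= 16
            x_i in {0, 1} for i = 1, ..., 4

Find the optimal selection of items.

Items: item 1 (v=9, w=2), item 2 (v=14, w=3), item 3 (v=13, w=4), item 4 (v=3, w=8)
Capacity: 16
Checking all 16 subsets (w = total weight, v = total value):
  {}: w = 0, v = 0
  {1}: w = 2, v = 9
  {2}: w = 3, v = 14
  {3}: w = 4, v = 13
  {4}: w = 8, v = 3
  {1, 2}: w = 5, v = 23
  {1, 3}: w = 6, v = 22
  {1, 4}: w = 10, v = 12
  {2, 3}: w = 7, v = 27
  {2, 4}: w = 11, v = 17
  {3, 4}: w = 12, v = 16
  {1, 2, 3}: w = 9, v = 36
  {1, 2, 4}: w = 13, v = 26
  {1, 3, 4}: w = 14, v = 25
  {2, 3, 4}: w = 15, v = 30
  {1, 2, 3, 4}: w = 17 > 16, infeasible
Best feasible subset: items [1, 2, 3]
Total weight: 9 <= 16, total value: 36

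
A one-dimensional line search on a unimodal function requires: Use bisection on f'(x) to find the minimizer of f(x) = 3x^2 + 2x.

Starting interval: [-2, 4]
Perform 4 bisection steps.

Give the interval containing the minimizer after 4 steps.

Finding critical point of f(x) = 3x^2 + 2x using bisection on f'(x) = 6x + 2.
f'(x) = 0 when x = -1/3.
Starting interval: [-2, 4]
Step 1: mid = 1, f'(mid) = 8, new interval = [-2, 1]
Step 2: mid = -1/2, f'(mid) = -1, new interval = [-1/2, 1]
Step 3: mid = 1/4, f'(mid) = 7/2, new interval = [-1/2, 1/4]
Step 4: mid = -1/8, f'(mid) = 5/4, new interval = [-1/2, -1/8]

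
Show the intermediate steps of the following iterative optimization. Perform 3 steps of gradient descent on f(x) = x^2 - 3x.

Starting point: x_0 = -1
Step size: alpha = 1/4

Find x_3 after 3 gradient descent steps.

f(x) = x^2 - 3x, f'(x) = 2x + (-3)
Step 1: f'(-1) = -5, x_1 = -1 - 1/4 * -5 = 1/4
Step 2: f'(1/4) = -5/2, x_2 = 1/4 - 1/4 * -5/2 = 7/8
Step 3: f'(7/8) = -5/4, x_3 = 7/8 - 1/4 * -5/4 = 19/16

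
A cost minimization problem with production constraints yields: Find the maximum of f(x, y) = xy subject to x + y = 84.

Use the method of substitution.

Substitute y = 84 - x into f(x,y) = xy:
g(x) = x(84 - x) = 84x - x^2
g'(x) = 84 - 2x = 0  =>  x = 42
y = 84 - 42 = 42
Maximum value = 42 * 42 = 1764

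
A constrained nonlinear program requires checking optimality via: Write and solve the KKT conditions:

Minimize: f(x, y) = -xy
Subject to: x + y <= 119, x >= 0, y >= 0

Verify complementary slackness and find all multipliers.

Problem: min -xy s.t. x + y <= 119 (multiplier lambda), x >= 0 (mu_x), y >= 0 (mu_y)
KKT stationarity: -y + lambda - mu_x = 0, -x + lambda - mu_y = 0, with lambda, mu_x, mu_y >= 0
Complementary slackness: lambda*(x + y - 119) = 0, mu_x*x = 0, mu_y*y = 0
If lambda = 0: y = -mu_x <= 0 and x = -mu_y <= 0 force x = y = 0 with f = 0; but x = y = 119/2 is feasible with f = -14161/4 < 0, so this is not the minimum. Hence lambda > 0 and x + y = 119.
Try x > 0, y > 0 (so mu_x = mu_y = 0): y = lambda, x = lambda => x = y = lambda
x + y = 119 => 2*lambda = 119 => lambda = 119/2
x* = y* = 119/2 > 0, consistent with mu_x = mu_y = 0.
(Any feasible point with x = 0 or y = 0 has f = 0 > -14161/4, so the minimum is not on those boundaries.)
min(-xy) = -14161/4 (i.e. max xy = 14161/4)
Multipliers: lambda = 119/2, mu_x = 0, mu_y = 0
Complementary slackness: lambda*(x + y - 119) = 119/2*(119/2 + 119/2 - 119) = 0, mu_x*x = 0*119/2 = 0, mu_y*y = 0*119/2 = 0. Satisfied.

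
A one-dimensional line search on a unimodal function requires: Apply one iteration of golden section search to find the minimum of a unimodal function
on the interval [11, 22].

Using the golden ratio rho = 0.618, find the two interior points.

Golden section search on [11, 22].
Golden ratio rho = 0.618 (approx).
Interior points:
  x_1 = 11 + (1-0.618)*11 = 15.2020
  x_2 = 11 + 0.618*11 = 17.7980
Compare f(x_1) and f(x_2) to determine which subinterval to keep.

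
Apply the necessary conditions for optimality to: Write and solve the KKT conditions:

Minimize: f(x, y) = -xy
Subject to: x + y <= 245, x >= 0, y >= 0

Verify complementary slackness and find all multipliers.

Problem: min -xy s.t. x + y <= 245 (multiplier lambda), x >= 0 (mu_x), y >= 0 (mu_y)
KKT stationarity: -y + lambda - mu_x = 0, -x + lambda - mu_y = 0, with lambda, mu_x, mu_y >= 0
Complementary slackness: lambda*(x + y - 245) = 0, mu_x*x = 0, mu_y*y = 0
If lambda = 0: y = -mu_x <= 0 and x = -mu_y <= 0 force x = y = 0 with f = 0; but x = y = 245/2 is feasible with f = -60025/4 < 0, so this is not the minimum. Hence lambda > 0 and x + y = 245.
Try x > 0, y > 0 (so mu_x = mu_y = 0): y = lambda, x = lambda => x = y = lambda
x + y = 245 => 2*lambda = 245 => lambda = 245/2
x* = y* = 245/2 > 0, consistent with mu_x = mu_y = 0.
(Any feasible point with x = 0 or y = 0 has f = 0 > -60025/4, so the minimum is not on those boundaries.)
min(-xy) = -60025/4 (i.e. max xy = 60025/4)
Multipliers: lambda = 245/2, mu_x = 0, mu_y = 0
Complementary slackness: lambda*(x + y - 245) = 245/2*(245/2 + 245/2 - 245) = 0, mu_x*x = 0*245/2 = 0, mu_y*y = 0*245/2 = 0. Satisfied.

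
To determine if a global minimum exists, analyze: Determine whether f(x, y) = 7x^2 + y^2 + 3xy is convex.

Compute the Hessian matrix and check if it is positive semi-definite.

f(x,y) = 7x^2 + y^2 + 3xy
Hessian H = [[14, 3], [3, 2]]
trace(H) = 16, det(H) = 19
Eigenvalues: (16 +/- sqrt(180)) / 2 = 14.71, 1.292
Since both eigenvalues > 0, f is convex.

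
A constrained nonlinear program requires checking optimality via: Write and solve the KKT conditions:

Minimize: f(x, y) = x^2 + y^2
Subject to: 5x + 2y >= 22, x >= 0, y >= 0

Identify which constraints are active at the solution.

KKT conditions for min x^2 + y^2 s.t. 5x + 2y >= 22, x >= 0, y >= 0:
Stationarity: 2x = mu*5 + mu_x, 2y = mu*2 + mu_y, with mu, mu_x, mu_y >= 0
Complementary slackness: mu*(5x + 2y - 22) = 0, mu_x*x = 0, mu_y*y = 0
(0, 0) is infeasible (5*0 + 2*0 < 22), so if mu = 0 stationarity would force x = mu_x/2 >= 0, y = mu_y/2 >= 0 with mu_x*x = mu_y*y = 0, i.e. x = y = 0: contradiction. Hence mu > 0 and 5x + 2y = 22 is active.
Try x > 0, y > 0 (so mu_x = mu_y = 0): x = 5*mu/2, y = 2*mu/2
Substitute: 5*(5*mu/2) + 2*(2*mu/2) = 22
  mu*29/2 = 22 => mu = 44/29
x* = 110/29 > 0, y* = 44/29 > 0, consistent with mu_x = mu_y = 0.
f is convex and the constraints are linear, so this KKT point is the global minimum.
f* = 484/29
Active constraints: 5x + 2y >= 22 (holds with equality, mu = 44/29 > 0); x >= 0 and y >= 0 are inactive (mu_x = mu_y = 0).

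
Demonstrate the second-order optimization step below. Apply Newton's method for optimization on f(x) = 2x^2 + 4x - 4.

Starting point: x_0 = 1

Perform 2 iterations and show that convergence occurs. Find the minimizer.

f(x) = 2x^2 + 4x - 4, f'(x) = 4x + (4), f''(x) = 4
Step 1: f'(1) = 8, x_1 = 1 - 8/4 = -1
Step 2: f'(-1) = 0, x_2 = -1 (converged)
Newton's method converges in 1 step for quadratics.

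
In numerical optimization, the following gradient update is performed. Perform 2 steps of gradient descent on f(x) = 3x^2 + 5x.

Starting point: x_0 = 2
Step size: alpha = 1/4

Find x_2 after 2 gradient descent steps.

f(x) = 3x^2 + 5x, f'(x) = 6x + (5)
Step 1: f'(2) = 17, x_1 = 2 - 1/4 * 17 = -9/4
Step 2: f'(-9/4) = -17/2, x_2 = -9/4 - 1/4 * -17/2 = -1/8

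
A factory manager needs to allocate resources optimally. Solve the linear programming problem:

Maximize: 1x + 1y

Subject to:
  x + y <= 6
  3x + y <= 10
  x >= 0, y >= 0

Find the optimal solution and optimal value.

Feasible vertices: (0, 0), (0, 6), (2, 4), (10/3, 0)
Objective 1x + 1y at each:
  (0, 0): 0
  (0, 6): 6
  (2, 4): 6
  (10/3, 0): 10/3
Maximum is 6 at (0, 6).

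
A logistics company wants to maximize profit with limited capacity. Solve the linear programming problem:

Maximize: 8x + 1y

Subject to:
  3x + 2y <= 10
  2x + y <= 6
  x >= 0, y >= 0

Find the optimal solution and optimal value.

Feasible vertices: (0, 0), (0, 5), (2, 2), (3, 0)
Objective 8x + 1y at each:
  (0, 0): 0
  (0, 5): 5
  (2, 2): 18
  (3, 0): 24
Maximum is 24 at (3, 0).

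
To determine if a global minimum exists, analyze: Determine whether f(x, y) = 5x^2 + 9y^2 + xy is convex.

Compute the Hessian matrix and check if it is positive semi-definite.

f(x,y) = 5x^2 + 9y^2 + xy
Hessian H = [[10, 1], [1, 18]]
trace(H) = 28, det(H) = 179
Eigenvalues: (28 +/- sqrt(68)) / 2 = 18.12, 9.877
Since both eigenvalues > 0, f is convex.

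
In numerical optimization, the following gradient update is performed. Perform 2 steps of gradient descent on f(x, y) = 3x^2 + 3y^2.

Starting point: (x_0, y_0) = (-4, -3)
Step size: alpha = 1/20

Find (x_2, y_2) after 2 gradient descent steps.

f(x,y) = 3x^2 + 3y^2
grad_x = 6x + 0y, grad_y = 6y + 0x
Step 1: grad = (-24, -18), (-14/5, -21/10)
Step 2: grad = (-84/5, -63/5), (-49/25, -147/100)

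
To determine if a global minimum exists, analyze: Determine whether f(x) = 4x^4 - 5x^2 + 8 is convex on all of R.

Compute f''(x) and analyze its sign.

f(x) = 4x^4 - 5x^2 + 8
f'(x) = 16x^3 + -10x
f''(x) = 48x^2 + -10
f''(0) = -10 < 0, so not convex near x = 0
Therefore, f is not globally convex on R.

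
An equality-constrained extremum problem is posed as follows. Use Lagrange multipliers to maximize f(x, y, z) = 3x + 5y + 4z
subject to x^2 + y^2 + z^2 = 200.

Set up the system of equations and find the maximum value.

Lagrange conditions: 3 = 2*lambda*x, 5 = 2*lambda*y, 4 = 2*lambda*z
So x:3 = y:5 = z:4, i.e. x = 3t, y = 5t, z = 4t
Constraint: t^2*(3^2 + 5^2 + 4^2) = 200
  t^2 * 50 = 200  =>  t = sqrt(4)
Maximum = 3*3t + 5*5t + 4*4t = 50*sqrt(4) = 100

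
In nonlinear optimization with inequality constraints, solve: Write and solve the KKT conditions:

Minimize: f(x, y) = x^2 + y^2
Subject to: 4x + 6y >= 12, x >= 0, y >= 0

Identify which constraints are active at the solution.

KKT conditions for min x^2 + y^2 s.t. 4x + 6y >= 12, x >= 0, y >= 0:
Stationarity: 2x = mu*4 + mu_x, 2y = mu*6 + mu_y, with mu, mu_x, mu_y >= 0
Complementary slackness: mu*(4x + 6y - 12) = 0, mu_x*x = 0, mu_y*y = 0
(0, 0) is infeasible (4*0 + 6*0 < 12), so if mu = 0 stationarity would force x = mu_x/2 >= 0, y = mu_y/2 >= 0 with mu_x*x = mu_y*y = 0, i.e. x = y = 0: contradiction. Hence mu > 0 and 4x + 6y = 12 is active.
Try x > 0, y > 0 (so mu_x = mu_y = 0): x = 4*mu/2, y = 6*mu/2
Substitute: 4*(4*mu/2) + 6*(6*mu/2) = 12
  mu*52/2 = 12 => mu = 6/13
x* = 12/13 > 0, y* = 18/13 > 0, consistent with mu_x = mu_y = 0.
f is convex and the constraints are linear, so this KKT point is the global minimum.
f* = 36/13
Active constraints: 4x + 6y >= 12 (holds with equality, mu = 6/13 > 0); x >= 0 and y >= 0 are inactive (mu_x = mu_y = 0).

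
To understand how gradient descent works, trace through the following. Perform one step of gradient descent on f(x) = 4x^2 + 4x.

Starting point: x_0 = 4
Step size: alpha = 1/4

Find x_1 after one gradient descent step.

f(x) = 4x^2 + 4x
f'(x) = 8x + 4
f'(4) = 8*4 + (4) = 36
x_1 = x_0 - alpha * f'(x_0) = 4 - 1/4 * 36 = -5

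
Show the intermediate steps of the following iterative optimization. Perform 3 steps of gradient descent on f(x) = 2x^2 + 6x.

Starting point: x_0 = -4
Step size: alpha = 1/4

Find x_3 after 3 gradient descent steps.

f(x) = 2x^2 + 6x, f'(x) = 4x + (6)
Step 1: f'(-4) = -10, x_1 = -4 - 1/4 * -10 = -3/2
Step 2: f'(-3/2) = 0, x_2 = -3/2 - 1/4 * 0 = -3/2
Step 3: f'(-3/2) = 0, x_3 = -3/2 - 1/4 * 0 = -3/2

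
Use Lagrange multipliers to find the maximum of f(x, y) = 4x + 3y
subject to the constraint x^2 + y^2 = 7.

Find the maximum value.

Set up Lagrange conditions: grad f = lambda * grad g
  4 = 2*lambda*x
  3 = 2*lambda*y
From these: x/y = 4/3, so x = 4t, y = 3t for some t.
Substitute into constraint: (4t)^2 + (3t)^2 = 7
  t^2 * 25 = 7
  t = sqrt(7/25)
Maximum = 4*x + 3*y = (4^2 + 3^2)*t = 25 * sqrt(7/25) = sqrt(175)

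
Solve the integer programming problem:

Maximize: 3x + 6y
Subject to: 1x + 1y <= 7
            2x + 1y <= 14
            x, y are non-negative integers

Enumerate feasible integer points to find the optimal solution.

Constraint 1: 1x + 1y <= 7
Constraint 2: 2x + 1y <= 14
Feasible x range (need y >= 0): 0 <= x <= min(7/1, 14/2) => x in {0, ..., 7}.
Enumerate feasible integer points row by row (the coefficient of y is 6 > 0, so for each x the largest feasible y gives the best value):
  x = 0: y <= min((7 - 1*0)/1, (14 - 2*0)/1) => y in {0, ..., 7}; best 3*0 + 6*7 = 42
  x = 1: y <= min((7 - 1*1)/1, (14 - 2*1)/1) => y in {0, ..., 6}; best 3*1 + 6*6 = 39
  x = 2: y <= min((7 - 1*2)/1, (14 - 2*2)/1) => y in {0, ..., 5}; best 3*2 + 6*5 = 36
  x = 3: y <= min((7 - 1*3)/1, (14 - 2*3)/1) => y in {0, ..., 4}; best 3*3 + 6*4 = 33
  x = 4: y <= min((7 - 1*4)/1, (14 - 2*4)/1) => y in {0, ..., 3}; best 3*4 + 6*3 = 30
  x = 5: y <= min((7 - 1*5)/1, (14 - 2*5)/1) => y in {0, ..., 2}; best 3*5 + 6*2 = 27
  x = 6: y <= min((7 - 1*6)/1, (14 - 2*6)/1) => y in {0, ..., 1}; best 3*6 + 6*1 = 24
  x = 7: y <= min((7 - 1*7)/1, (14 - 2*7)/1) => y in {0}; best 3*7 + 6*0 = 21
The maximum 3x + 6y = 42 is achieved at x = 0, y = 7.
Check: 1*0 + 1*7 = 7 <= 7 and 2*0 + 1*7 = 7 <= 14.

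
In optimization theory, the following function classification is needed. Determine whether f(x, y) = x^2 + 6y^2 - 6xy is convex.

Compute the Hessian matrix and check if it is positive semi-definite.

f(x,y) = x^2 + 6y^2 - 6xy
Hessian H = [[2, -6], [-6, 12]]
trace(H) = 14, det(H) = -12
Eigenvalues: (14 +/- sqrt(244)) / 2 = 14.81, -0.8102
Since not both eigenvalues positive, f is neither convex nor concave.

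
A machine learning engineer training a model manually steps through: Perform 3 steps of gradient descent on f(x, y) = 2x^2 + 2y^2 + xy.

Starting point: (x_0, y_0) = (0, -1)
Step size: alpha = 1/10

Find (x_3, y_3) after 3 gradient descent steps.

f(x,y) = 2x^2 + 2y^2 + xy
grad_x = 4x + 1y, grad_y = 4y + 1x
Step 1: grad = (-1, -4), (1/10, -3/5)
Step 2: grad = (-1/5, -23/10), (3/25, -37/100)
Step 3: grad = (11/100, -34/25), (109/1000, -117/500)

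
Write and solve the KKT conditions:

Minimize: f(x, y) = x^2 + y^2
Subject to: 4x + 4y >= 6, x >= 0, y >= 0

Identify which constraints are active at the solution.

KKT conditions for min x^2 + y^2 s.t. 4x + 4y >= 6, x >= 0, y >= 0:
Stationarity: 2x = mu*4 + mu_x, 2y = mu*4 + mu_y, with mu, mu_x, mu_y >= 0
Complementary slackness: mu*(4x + 4y - 6) = 0, mu_x*x = 0, mu_y*y = 0
(0, 0) is infeasible (4*0 + 4*0 < 6), so if mu = 0 stationarity would force x = mu_x/2 >= 0, y = mu_y/2 >= 0 with mu_x*x = mu_y*y = 0, i.e. x = y = 0: contradiction. Hence mu > 0 and 4x + 4y = 6 is active.
Try x > 0, y > 0 (so mu_x = mu_y = 0): x = 4*mu/2, y = 4*mu/2
Substitute: 4*(4*mu/2) + 4*(4*mu/2) = 6
  mu*32/2 = 6 => mu = 3/8
x* = 3/4 > 0, y* = 3/4 > 0, consistent with mu_x = mu_y = 0.
f is convex and the constraints are linear, so this KKT point is the global minimum.
f* = 9/8
Active constraints: 4x + 4y >= 6 (holds with equality, mu = 3/8 > 0); x >= 0 and y >= 0 are inactive (mu_x = mu_y = 0).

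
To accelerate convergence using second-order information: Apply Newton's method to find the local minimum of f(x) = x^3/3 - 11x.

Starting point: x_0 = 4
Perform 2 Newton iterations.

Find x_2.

f(x) = x^3/3 - 11x
f'(x) = x^2 - 11, f''(x) = 2x
Newton update: x_{n+1} = x_n - (x_n^2 - 11)/(2*x_n)
Step 1: x_0 = 4, f'=5, f''=8, x_1 = 27/8
Step 2: x_1 = 27/8, f'=25/64, f''=27/4, x_2 = 1433/432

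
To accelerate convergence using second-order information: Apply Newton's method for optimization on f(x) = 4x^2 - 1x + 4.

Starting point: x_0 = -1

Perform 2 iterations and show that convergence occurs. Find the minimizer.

f(x) = 4x^2 - 1x + 4, f'(x) = 8x + (-1), f''(x) = 8
Step 1: f'(-1) = -9, x_1 = -1 - -9/8 = 1/8
Step 2: f'(1/8) = 0, x_2 = 1/8 (converged)
Newton's method converges in 1 step for quadratics.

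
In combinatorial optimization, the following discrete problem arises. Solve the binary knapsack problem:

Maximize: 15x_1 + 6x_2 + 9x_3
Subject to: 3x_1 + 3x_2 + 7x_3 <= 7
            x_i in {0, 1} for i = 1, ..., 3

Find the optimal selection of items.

Items: item 1 (v=15, w=3), item 2 (v=6, w=3), item 3 (v=9, w=7)
Capacity: 7
Checking all 8 subsets (w = total weight, v = total value):
  {}: w = 0, v = 0
  {1}: w = 3, v = 15
  {2}: w = 3, v = 6
  {3}: w = 7, v = 9
  {1, 2}: w = 6, v = 21
  {1, 3}: w = 10 > 7, infeasible
  {2, 3}: w = 10 > 7, infeasible
  {1, 2, 3}: w = 13 > 7, infeasible
Best feasible subset: items [1, 2]
Total weight: 6 <= 7, total value: 21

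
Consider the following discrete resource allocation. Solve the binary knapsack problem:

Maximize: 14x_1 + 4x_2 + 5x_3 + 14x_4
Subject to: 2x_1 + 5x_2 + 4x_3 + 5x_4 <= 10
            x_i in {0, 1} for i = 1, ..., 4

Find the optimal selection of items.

Items: item 1 (v=14, w=2), item 2 (v=4, w=5), item 3 (v=5, w=4), item 4 (v=14, w=5)
Capacity: 10
Checking all 16 subsets (w = total weight, v = total value):
  {}: w = 0, v = 0
  {1}: w = 2, v = 14
  {2}: w = 5, v = 4
  {3}: w = 4, v = 5
  {4}: w = 5, v = 14
  {1, 2}: w = 7, v = 18
  {1, 3}: w = 6, v = 19
  {1, 4}: w = 7, v = 28
  {2, 3}: w = 9, v = 9
  {2, 4}: w = 10, v = 18
  {3, 4}: w = 9, v = 19
  {1, 2, 3}: w = 11 > 10, infeasible
  {1, 2, 4}: w = 12 > 10, infeasible
  {1, 3, 4}: w = 11 > 10, infeasible
  {2, 3, 4}: w = 14 > 10, infeasible
  {1, 2, 3, 4}: w = 16 > 10, infeasible
Best feasible subset: items [1, 4]
Total weight: 7 <= 10, total value: 28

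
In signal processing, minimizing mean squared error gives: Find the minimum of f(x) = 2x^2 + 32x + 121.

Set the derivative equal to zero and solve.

f(x) = 2x^2 + 32x + 121
f'(x) = 4x + (32) = 0
x = -32/4 = -8
f(-8) = -7
Since f''(x) = 4 > 0, this is a minimum.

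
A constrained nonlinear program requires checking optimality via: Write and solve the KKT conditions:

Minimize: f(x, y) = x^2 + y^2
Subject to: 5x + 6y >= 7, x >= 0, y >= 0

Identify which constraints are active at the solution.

KKT conditions for min x^2 + y^2 s.t. 5x + 6y >= 7, x >= 0, y >= 0:
Stationarity: 2x = mu*5 + mu_x, 2y = mu*6 + mu_y, with mu, mu_x, mu_y >= 0
Complementary slackness: mu*(5x + 6y - 7) = 0, mu_x*x = 0, mu_y*y = 0
(0, 0) is infeasible (5*0 + 6*0 < 7), so if mu = 0 stationarity would force x = mu_x/2 >= 0, y = mu_y/2 >= 0 with mu_x*x = mu_y*y = 0, i.e. x = y = 0: contradiction. Hence mu > 0 and 5x + 6y = 7 is active.
Try x > 0, y > 0 (so mu_x = mu_y = 0): x = 5*mu/2, y = 6*mu/2
Substitute: 5*(5*mu/2) + 6*(6*mu/2) = 7
  mu*61/2 = 7 => mu = 14/61
x* = 35/61 > 0, y* = 42/61 > 0, consistent with mu_x = mu_y = 0.
f is convex and the constraints are linear, so this KKT point is the global minimum.
f* = 49/61
Active constraints: 5x + 6y >= 7 (holds with equality, mu = 14/61 > 0); x >= 0 and y >= 0 are inactive (mu_x = mu_y = 0).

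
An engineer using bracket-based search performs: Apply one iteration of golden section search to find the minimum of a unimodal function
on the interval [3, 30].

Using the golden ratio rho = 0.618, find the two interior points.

Golden section search on [3, 30].
Golden ratio rho = 0.618 (approx).
Interior points:
  x_1 = 3 + (1-0.618)*27 = 13.3140
  x_2 = 3 + 0.618*27 = 19.6860
Compare f(x_1) and f(x_2) to determine which subinterval to keep.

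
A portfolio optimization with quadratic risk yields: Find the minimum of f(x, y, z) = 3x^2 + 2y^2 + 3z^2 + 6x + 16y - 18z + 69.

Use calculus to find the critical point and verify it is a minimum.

f(x,y,z) = 3x^2 + 2y^2 + 3z^2 + 6x + 16y - 18z + 69
df/dx = 6x + (6) = 0 => x = -1
df/dy = 4y + (16) = 0 => y = -4
df/dz = 6z + (-18) = 0 => z = 3
f(-1,-4,3) = 3*(-1)^2 + 2*(-4)^2 + 3*(3)^2 + 6*(-1) + 16*(-4) + -18*(3) + 69 = 7
Hessian is diagonal with entries 6, 4, 6 > 0, confirmed minimum.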